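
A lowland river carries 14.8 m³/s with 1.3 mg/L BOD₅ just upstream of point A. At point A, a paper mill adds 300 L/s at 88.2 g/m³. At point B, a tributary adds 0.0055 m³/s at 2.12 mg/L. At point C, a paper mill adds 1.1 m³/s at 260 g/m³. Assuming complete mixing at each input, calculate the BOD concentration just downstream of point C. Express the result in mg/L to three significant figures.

300 L/s = 0.3 m³/s.
After input A: C = (14.8·1.3 + 0.3·88.2) / 15.1 = 3.026 mg/L.
After input B: C = (15.1·3.026 + 0.0055·2.12) / 15.11 = 3.026 mg/L.
After input C: C = (15.11·3.026 + 1.1·260) / 16.21 = 20.47 mg/L.

20.5 mg/L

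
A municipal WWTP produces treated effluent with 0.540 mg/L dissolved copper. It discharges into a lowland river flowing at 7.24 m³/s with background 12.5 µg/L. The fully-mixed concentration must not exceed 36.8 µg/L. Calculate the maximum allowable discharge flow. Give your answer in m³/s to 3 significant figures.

12.5 µg/L = 0.0125 mg/L.
36.8 µg/L = 0.0368 mg/L.
Mass balance at complete mixing: C_std·(Q_w + Q_r) = Q_w·C_e + Q_r·C_b.
Rearranging, Q_w = Q_r·(C_std − C_b)/(C_e − C_std) = 7.24·(0.0368 − 0.0125) / (0.54 − 0.0368) = 0.3496 m³/s.

0.350 m³/s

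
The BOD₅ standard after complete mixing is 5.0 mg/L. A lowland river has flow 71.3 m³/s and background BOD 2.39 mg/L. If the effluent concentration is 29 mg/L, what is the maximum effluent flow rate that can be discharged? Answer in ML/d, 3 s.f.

Mass balance at complete mixing: C_std·(Q_w + Q_r) = Q_w·C_e + Q_r·C_b.
Rearranging, Q_w = Q_r·(C_std − C_b)/(C_e − C_std) = 71.3·(5 − 2.39) / (29 − 5) = 7.754 m³/s.
= 669.9 ML/d.

670 ML/d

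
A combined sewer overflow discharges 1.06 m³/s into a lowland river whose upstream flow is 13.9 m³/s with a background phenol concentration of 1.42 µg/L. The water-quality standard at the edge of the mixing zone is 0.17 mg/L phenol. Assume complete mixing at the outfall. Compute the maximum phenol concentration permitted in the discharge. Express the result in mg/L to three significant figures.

2.38 mg/L

1.42 µg/L = 0.00142 mg/L.
Mass balance: 0.17·14.96 = 1.06·Cₑ + 13.9·0.00142.
Cₑ = (2.543 − 0.01974) / 1.06 = 2.381 mg/L.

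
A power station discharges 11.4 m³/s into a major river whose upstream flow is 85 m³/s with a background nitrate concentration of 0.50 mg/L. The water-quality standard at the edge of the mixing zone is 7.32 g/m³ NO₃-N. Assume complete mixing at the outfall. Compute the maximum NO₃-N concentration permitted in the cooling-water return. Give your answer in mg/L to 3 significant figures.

Mass balance: 7.32·96.4 = 11.4·Cₑ + 85·0.5.
Cₑ = (705.6 − 42.5) / 11.4 = 58.17 mg/L.

58.2 mg/L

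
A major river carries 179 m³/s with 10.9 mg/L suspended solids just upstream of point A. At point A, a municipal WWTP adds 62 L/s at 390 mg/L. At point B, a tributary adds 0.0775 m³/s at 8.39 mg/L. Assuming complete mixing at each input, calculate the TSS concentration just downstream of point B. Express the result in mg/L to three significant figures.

62 L/s = 0.062 m³/s.
After input A: C = (179·10.9 + 0.062·390) / 179.1 = 11.03 mg/L.
After input B: C = (179.1·11.03 + 0.0775·8.39) / 179.1 = 11.03 mg/L.

11.0 mg/L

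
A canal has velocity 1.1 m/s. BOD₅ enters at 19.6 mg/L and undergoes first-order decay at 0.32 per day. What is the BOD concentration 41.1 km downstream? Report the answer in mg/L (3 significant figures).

17.1 mg/L

Travel time t = 41.1 km / 1.1 m/s = 4.11e+04/1.1 = 3.736e+04 s = 0.4324 d.
First-order decay: C = 19.6·exp(−0.32·0.4324) = 19.6·0.8708 = 17.07 mg/L.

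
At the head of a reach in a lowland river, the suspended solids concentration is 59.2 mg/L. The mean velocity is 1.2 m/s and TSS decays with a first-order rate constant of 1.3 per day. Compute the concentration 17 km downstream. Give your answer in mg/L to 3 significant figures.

47.8 mg/L

Travel time t = 17 km / 1.2 m/s = 1.7e+04/1.2 = 1.417e+04 s = 0.164 d.
First-order decay: C = 59.2·exp(−1.3·0.164) = 59.2·0.808 = 47.84 mg/L.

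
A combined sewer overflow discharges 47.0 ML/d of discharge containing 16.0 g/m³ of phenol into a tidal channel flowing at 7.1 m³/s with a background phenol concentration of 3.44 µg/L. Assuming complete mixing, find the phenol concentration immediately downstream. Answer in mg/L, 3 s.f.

1.14 mg/L

47.0 ML/d = 0.544 m³/s.
3.44 µg/L = 0.00344 mg/L.
By mass balance at complete mixing, C = (0.544·16 + 7.1·0.00344) / (0.544 + 7.1) = 8.728/7.644 = 1.142 mg/L.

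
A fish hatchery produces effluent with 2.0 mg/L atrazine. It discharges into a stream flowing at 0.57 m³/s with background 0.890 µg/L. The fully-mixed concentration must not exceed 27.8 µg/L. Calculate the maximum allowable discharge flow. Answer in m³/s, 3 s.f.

0.00778 m³/s

0.890 µg/L = 0.00089 mg/L.
27.8 µg/L = 0.0278 mg/L.
Mass balance at complete mixing: C_std·(Q_w + Q_r) = Q_w·C_e + Q_r·C_b.
Rearranging, Q_w = Q_r·(C_std − C_b)/(C_e − C_std) = 0.57·(0.0278 − 0.00089) / (2 − 0.0278) = 0.007777 m³/s.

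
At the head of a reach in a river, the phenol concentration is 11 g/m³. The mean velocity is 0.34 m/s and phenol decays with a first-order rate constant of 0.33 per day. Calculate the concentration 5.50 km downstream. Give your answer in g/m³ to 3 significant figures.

10.3 g/m³

Travel time t = 5.50 km / 0.34 m/s = 5500/0.34 = 1.618e+04 s = 0.1872 d.
First-order decay: C = 11·exp(−0.33·0.1872) = 11·0.9401 = 10.34 g/m³.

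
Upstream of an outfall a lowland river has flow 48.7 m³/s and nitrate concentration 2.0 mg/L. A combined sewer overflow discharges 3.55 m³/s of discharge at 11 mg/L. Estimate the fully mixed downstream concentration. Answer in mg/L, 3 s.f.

By mass balance at complete mixing, C = (3.55·11 + 48.7·2) / (3.55 + 48.7) = 136.4/52.25 = 2.611 mg/L.

2.61 mg/L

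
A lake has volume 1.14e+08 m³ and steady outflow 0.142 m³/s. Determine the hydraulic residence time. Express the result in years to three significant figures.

Q = 0.142 m³/s × 3.156e+07 s/yr = 4.481e+06 m³/yr.
Hydraulic residence time τ = V/Q = 1.14e+08/4.481e+06 = 25.44 yr.

25.4 yr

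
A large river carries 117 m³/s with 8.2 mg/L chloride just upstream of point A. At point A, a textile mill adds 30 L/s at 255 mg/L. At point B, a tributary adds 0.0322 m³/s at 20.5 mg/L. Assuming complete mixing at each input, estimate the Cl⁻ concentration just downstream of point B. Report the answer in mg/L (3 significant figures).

8.27 mg/L

30 L/s = 0.03 m³/s.
After input A: C = (117·8.2 + 0.03·255) / 117 = 8.263 mg/L.
After input B: C = (117·8.263 + 0.0322·20.5) / 117.1 = 8.267 mg/L.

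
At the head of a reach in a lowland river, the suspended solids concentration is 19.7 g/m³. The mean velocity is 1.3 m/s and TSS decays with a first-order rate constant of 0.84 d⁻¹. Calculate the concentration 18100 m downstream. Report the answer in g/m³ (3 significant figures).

Travel time t = 18100 m / 1.3 m/s = 1.81e+04/1.3 = 1.392e+04 s = 0.1611 d.
First-order decay: C = 19.7·exp(−0.84·0.1611) = 19.7·0.8734 = 17.21 g/m³.

17.2 g/m³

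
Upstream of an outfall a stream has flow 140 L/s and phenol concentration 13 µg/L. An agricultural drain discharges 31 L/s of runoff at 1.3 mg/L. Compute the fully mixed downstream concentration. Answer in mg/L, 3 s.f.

0.246 mg/L

31 L/s = 0.031 m³/s.
140 L/s = 0.14 m³/s.
13 µg/L = 0.013 mg/L.
Conservation of mass across the mixing zone: C = (0.031·1.3 + 0.14·0.013) / (0.031 + 0.14) = 0.04212/0.171 = 0.2463 mg/L.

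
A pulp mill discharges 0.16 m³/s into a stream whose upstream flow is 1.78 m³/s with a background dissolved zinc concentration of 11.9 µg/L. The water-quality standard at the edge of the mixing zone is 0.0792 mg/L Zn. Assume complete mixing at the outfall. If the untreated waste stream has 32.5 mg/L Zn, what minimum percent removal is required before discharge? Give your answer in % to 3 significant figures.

11.9 µg/L = 0.0119 mg/L.
Mass balance: 0.0792·1.94 = 0.16·Cₑ + 1.78·0.0119.
Cₑ = (0.1536 − 0.02118) / 0.16 = 0.8279 mg/L.
Required removal = 1 − 0.8279/32.5 = 97.45 %.

97.5 %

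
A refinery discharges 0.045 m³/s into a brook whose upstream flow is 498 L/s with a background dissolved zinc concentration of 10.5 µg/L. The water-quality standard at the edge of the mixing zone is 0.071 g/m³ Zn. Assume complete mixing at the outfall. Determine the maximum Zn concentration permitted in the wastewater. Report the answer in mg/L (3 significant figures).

498 L/s = 0.498 m³/s.
10.5 µg/L = 0.0105 mg/L.
Mass balance: 0.071·0.543 = 0.045·Cₑ + 0.498·0.0105.
Cₑ = (0.03855 − 0.005229) / 0.045 = 0.7405 mg/L.

0.741 mg/L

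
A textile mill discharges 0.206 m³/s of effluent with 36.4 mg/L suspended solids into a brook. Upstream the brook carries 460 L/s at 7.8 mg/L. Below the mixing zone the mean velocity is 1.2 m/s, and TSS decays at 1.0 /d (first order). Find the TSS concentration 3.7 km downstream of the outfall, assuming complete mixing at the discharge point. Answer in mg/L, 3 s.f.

16.1 mg/L

460 L/s = 0.46 m³/s.
After complete mixing, C₀ = (0.206·36.4 + 0.46·7.8) / 0.666 = 16.65 mg/L.
Travel time t = 3700 m / 1.2 m/s = 3083 s = 0.03569 d.
C = 16.65·exp(−1.0·0.03569) = 16.65·0.9649 = 16.06 mg/L.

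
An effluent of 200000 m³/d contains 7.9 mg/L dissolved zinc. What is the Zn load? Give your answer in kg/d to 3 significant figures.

200000 m³/d = 2.315 m³/s.
Mass flux = Q·C = 2.315 m³/s × 7.9 g/m³ = 18.29 g/s.
= 18.29 g/s × 86.4 = 1580 kg/d.

1580 kg/d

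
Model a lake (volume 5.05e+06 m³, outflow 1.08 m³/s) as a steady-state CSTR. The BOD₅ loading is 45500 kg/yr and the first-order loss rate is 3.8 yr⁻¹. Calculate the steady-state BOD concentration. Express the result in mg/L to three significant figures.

0.854 mg/L

Outflow Q = 1.08 m³/s × 3.156e+07 s/yr = 3.408e+07 m³/yr.
Steady-state CSTR mass balance: W = Q·C + k·V·C, so C = W/(Q + kV).
Q + kV = 3.408e+07 + 3.8·5.05e+06 = 5.327e+07 m³/yr.
C = 45500/5.327e+07 = 0.0008541 kg/m³ = 0.8541 mg/L.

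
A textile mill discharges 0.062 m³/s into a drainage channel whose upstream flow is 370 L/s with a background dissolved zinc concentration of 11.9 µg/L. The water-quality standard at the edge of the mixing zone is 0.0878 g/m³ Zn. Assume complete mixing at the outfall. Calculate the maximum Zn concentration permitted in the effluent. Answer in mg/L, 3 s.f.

0.541 mg/L

370 L/s = 0.37 m³/s.
11.9 µg/L = 0.0119 mg/L.
Mass balance: 0.0878·0.432 = 0.062·Cₑ + 0.37·0.0119.
Cₑ = (0.03793 − 0.004403) / 0.062 = 0.5408 mg/L.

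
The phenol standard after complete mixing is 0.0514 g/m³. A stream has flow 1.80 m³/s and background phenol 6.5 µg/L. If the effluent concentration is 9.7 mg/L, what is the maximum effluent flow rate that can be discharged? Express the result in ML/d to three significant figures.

0.724 ML/d

6.5 µg/L = 0.0065 mg/L.
Mass balance at complete mixing: C_std·(Q_w + Q_r) = Q_w·C_e + Q_r·C_b.
Rearranging, Q_w = Q_r·(C_std − C_b)/(C_e − C_std) = 1.80·(0.0514 − 0.0065) / (9.7 − 0.0514) = 0.008376 m³/s.
= 0.7237 ML/d.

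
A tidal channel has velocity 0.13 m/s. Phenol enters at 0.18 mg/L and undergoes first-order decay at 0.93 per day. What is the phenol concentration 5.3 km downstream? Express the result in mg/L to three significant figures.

0.116 mg/L

Travel time t = 5.3 km / 0.13 m/s = 5300/0.13 = 4.077e+04 s = 0.4719 d.
First-order decay: C = 0.18·exp(−0.93·0.4719) = 0.18·0.6448 = 0.1161 mg/L.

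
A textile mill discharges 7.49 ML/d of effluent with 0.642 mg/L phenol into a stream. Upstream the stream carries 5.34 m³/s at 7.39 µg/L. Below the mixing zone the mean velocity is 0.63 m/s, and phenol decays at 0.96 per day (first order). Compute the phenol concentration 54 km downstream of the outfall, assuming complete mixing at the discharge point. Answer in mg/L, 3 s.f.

7.49 ML/d = 0.08669 m³/s.
7.39 µg/L = 0.00739 mg/L.
After complete mixing, C₀ = (0.08669·0.642 + 5.34·0.00739) / 5.427 = 0.01753 mg/L.
Travel time t = 5.4e+04 m / 0.63 m/s = 8.571e+04 s = 0.9921 d.
C = 0.01753·exp(−0.96·0.9921) = 0.01753·0.3858 = 0.006763 mg/L.

0.00676 mg/L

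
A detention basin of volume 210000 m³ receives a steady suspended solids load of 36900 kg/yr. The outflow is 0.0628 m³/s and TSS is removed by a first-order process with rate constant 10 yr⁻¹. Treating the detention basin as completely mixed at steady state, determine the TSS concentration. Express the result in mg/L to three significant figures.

9.04 mg/L

Outflow Q = 0.0628 m³/s × 3.156e+07 s/yr = 1.982e+06 m³/yr.
Steady-state CSTR mass balance: W = Q·C + k·V·C, so C = W/(Q + kV).
Q + kV = 1.982e+06 + 10·210000 = 4.082e+06 m³/yr.
C = 36900/4.082e+06 = 0.00904 kg/m³ = 9.04 mg/L.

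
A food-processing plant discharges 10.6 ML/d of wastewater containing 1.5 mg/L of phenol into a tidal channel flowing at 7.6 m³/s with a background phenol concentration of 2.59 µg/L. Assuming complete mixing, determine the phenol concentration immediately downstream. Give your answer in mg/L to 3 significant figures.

10.6 ML/d = 0.1227 m³/s.
2.59 µg/L = 0.00259 mg/L.
Conservation of mass across the mixing zone: C = (0.1227·1.5 + 7.6·0.00259) / (0.1227 + 7.6) = 0.2037/7.723 = 0.02638 mg/L.

0.0264 mg/L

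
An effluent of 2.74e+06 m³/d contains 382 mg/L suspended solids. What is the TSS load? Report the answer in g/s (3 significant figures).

2.74e+06 m³/d = 31.71 m³/s.
Mass flux = Q·C = 31.71 m³/s × 382 g/m³ = 1.211e+04 g/s.

12100 g/s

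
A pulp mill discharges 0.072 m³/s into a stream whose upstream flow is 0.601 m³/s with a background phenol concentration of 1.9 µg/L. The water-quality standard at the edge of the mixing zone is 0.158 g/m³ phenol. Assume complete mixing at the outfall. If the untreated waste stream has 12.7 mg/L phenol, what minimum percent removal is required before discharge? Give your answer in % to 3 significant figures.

88.5 %

1.9 µg/L = 0.0019 mg/L.
Mass balance: 0.158·0.673 = 0.072·Cₑ + 0.601·0.0019.
Cₑ = (0.1063 − 0.001142) / 0.072 = 1.461 mg/L.
Required removal = 1 − 1.461/12.7 = 88.5 %.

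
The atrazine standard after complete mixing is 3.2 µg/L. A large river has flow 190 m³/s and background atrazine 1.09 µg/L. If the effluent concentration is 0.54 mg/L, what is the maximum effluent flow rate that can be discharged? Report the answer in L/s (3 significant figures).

747 L/s

1.09 µg/L = 0.00109 mg/L.
3.2 µg/L = 0.0032 mg/L.
Mass balance at complete mixing: C_std·(Q_w + Q_r) = Q_w·C_e + Q_r·C_b.
Rearranging, Q_w = Q_r·(C_std − C_b)/(C_e − C_std) = 190·(0.0032 − 0.00109) / (0.54 − 0.0032) = 0.7468 m³/s.
= 746.8 L/s.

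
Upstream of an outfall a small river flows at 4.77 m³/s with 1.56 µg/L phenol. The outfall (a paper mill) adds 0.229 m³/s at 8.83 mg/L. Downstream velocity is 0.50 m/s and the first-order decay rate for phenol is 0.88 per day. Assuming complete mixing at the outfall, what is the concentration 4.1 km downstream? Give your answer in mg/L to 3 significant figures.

1.56 µg/L = 0.00156 mg/L.
After complete mixing, C₀ = (0.229·8.83 + 4.77·0.00156) / 4.999 = 0.406 mg/L.
Travel time t = 4100 m / 0.50 m/s = 8200 s = 0.09491 d.
C = 0.406·exp(−0.88·0.09491) = 0.406·0.9199 = 0.3735 mg/L.

0.373 mg/L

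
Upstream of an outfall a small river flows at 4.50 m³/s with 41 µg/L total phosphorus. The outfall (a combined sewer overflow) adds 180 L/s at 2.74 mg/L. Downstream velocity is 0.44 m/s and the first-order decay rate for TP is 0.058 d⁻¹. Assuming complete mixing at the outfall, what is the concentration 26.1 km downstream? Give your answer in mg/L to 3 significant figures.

0.139 mg/L

180 L/s = 0.18 m³/s.
41 µg/L = 0.041 mg/L.
After complete mixing, C₀ = (0.18·2.74 + 4.5·0.041) / 4.68 = 0.1448 mg/L.
Travel time t = 2.61e+04 m / 0.44 m/s = 5.932e+04 s = 0.6866 d.
C = 0.1448·exp(−0.058·0.6866) = 0.1448·0.961 = 0.1392 mg/L.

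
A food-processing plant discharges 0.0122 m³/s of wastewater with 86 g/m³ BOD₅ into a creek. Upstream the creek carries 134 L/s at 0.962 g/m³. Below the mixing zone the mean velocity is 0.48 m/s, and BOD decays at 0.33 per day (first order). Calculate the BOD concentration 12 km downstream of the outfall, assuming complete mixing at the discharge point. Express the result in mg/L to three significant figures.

7.32 mg/L

134 L/s = 0.134 m³/s.
After complete mixing, C₀ = (0.0122·86 + 0.134·0.962) / 0.1462 = 8.058 mg/L.
Travel time t = 1.2e+04 m / 0.48 m/s = 2.5e+04 s = 0.2894 d.
C = 8.058·exp(−0.33·0.2894) = 8.058·0.9089 = 7.324 mg/L.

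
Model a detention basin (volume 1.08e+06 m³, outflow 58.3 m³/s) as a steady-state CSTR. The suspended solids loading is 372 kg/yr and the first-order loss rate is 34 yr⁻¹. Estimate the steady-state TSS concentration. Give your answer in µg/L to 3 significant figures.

Outflow Q = 58.3 m³/s × 3.156e+07 s/yr = 1.84e+09 m³/yr.
Steady-state CSTR mass balance: W = Q·C + k·V·C, so C = W/(Q + kV).
Q + kV = 1.84e+09 + 34·1.08e+06 = 1.877e+09 m³/yr.
C = 372/1.877e+09 = 1.982e-07 kg/m³ = 0.0001982 mg/L = 0.1982 µg/L.

0.198 µg/L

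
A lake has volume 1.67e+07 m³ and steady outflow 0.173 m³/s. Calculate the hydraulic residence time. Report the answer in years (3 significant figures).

3.06 yr

Q = 0.173 m³/s × 3.156e+07 s/yr = 5.459e+06 m³/yr.
Hydraulic residence time τ = V/Q = 1.67e+07/5.459e+06 = 3.059 yr.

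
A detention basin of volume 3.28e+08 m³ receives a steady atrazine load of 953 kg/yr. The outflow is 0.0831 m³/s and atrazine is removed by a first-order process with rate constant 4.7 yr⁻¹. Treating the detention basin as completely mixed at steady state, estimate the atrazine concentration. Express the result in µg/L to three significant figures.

0.617 µg/L

Outflow Q = 0.0831 m³/s × 3.156e+07 s/yr = 2.622e+06 m³/yr.
Steady-state CSTR mass balance: W = Q·C + k·V·C, so C = W/(Q + kV).
Q + kV = 2.622e+06 + 4.7·3.28e+08 = 1.544e+09 m³/yr.
C = 953/1.544e+09 = 6.171e-07 kg/m³ = 0.0006171 mg/L = 0.6171 µg/L.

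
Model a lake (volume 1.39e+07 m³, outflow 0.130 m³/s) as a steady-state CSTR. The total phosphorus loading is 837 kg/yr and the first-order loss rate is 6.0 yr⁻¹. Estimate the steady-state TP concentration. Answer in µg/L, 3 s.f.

9.57 µg/L

Outflow Q = 0.130 m³/s × 3.156e+07 s/yr = 4.102e+06 m³/yr.
Steady-state CSTR mass balance: W = Q·C + k·V·C, so C = W/(Q + kV).
Q + kV = 4.102e+06 + 6.0·1.39e+07 = 8.75e+07 m³/yr.
C = 837/8.75e+07 = 9.565e-06 kg/m³ = 0.009565 mg/L = 9.565 µg/L.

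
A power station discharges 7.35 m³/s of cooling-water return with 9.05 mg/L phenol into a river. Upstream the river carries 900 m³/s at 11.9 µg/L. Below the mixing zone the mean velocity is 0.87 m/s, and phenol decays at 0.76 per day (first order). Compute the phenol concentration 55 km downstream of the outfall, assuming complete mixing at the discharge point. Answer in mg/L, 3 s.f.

0.0488 mg/L

11.9 µg/L = 0.0119 mg/L.
After complete mixing, C₀ = (7.35·9.05 + 900·0.0119) / 907.4 = 0.08511 mg/L.
Travel time t = 5.5e+04 m / 0.87 m/s = 6.322e+04 s = 0.7317 d.
C = 0.08511·exp(−0.76·0.7317) = 0.08511·0.5734 = 0.04881 mg/L.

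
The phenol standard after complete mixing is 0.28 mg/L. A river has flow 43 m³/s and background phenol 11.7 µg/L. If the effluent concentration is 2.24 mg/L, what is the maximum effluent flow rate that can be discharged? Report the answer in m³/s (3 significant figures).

11.7 µg/L = 0.0117 mg/L.
Mass balance at complete mixing: C_std·(Q_w + Q_r) = Q_w·C_e + Q_r·C_b.
Rearranging, Q_w = Q_r·(C_std − C_b)/(C_e − C_std) = 43·(0.28 − 0.0117) / (2.24 − 0.28) = 5.886 m³/s.

5.89 m³/s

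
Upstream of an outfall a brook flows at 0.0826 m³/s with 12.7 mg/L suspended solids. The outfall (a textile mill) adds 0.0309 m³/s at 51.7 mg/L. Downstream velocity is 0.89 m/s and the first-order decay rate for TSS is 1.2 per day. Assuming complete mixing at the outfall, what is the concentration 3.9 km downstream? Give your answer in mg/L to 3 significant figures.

21.9 mg/L

After complete mixing, C₀ = (0.0309·51.7 + 0.0826·12.7) / 0.1135 = 23.32 mg/L.
Travel time t = 3900 m / 0.89 m/s = 4382 s = 0.05072 d.
C = 23.32·exp(−1.2·0.05072) = 23.32·0.941 = 21.94 mg/L.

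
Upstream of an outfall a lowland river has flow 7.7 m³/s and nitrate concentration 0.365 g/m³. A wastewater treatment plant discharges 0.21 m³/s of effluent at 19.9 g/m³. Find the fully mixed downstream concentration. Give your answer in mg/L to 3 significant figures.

0.884 mg/L

By mass balance at complete mixing, C = (0.21·19.9 + 7.7·0.365) / (0.21 + 7.7) = 6.989/7.91 = 0.8836 mg/L.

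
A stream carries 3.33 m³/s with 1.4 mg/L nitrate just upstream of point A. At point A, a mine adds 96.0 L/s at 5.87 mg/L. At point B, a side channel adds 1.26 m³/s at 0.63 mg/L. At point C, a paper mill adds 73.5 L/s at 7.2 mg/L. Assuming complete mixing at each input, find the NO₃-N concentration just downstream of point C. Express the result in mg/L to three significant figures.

1.38 mg/L

96.0 L/s = 0.096 m³/s.
After input A: C = (3.33·1.4 + 0.096·5.87) / 3.426 = 1.525 mg/L.
After input B: C = (3.426·1.525 + 1.26·0.63) / 4.686 = 1.285 mg/L.
73.5 L/s = 0.0735 m³/s.
After input C: C = (4.686·1.285 + 0.0735·7.2) / 4.76 = 1.376 mg/L.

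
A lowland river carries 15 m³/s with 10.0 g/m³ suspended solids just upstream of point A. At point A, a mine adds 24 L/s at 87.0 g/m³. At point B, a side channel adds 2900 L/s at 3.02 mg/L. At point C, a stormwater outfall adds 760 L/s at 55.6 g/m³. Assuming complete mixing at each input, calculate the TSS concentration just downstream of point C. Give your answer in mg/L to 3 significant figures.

10.9 mg/L

24 L/s = 0.024 m³/s.
After input A: C = (15·10 + 0.024·87) / 15.02 = 10.12 mg/L.
2900 L/s = 2.9 m³/s.
After input B: C = (15.02·10.12 + 2.9·3.02) / 17.92 = 8.974 mg/L.
760 L/s = 0.76 m³/s.
After input C: C = (17.92·8.974 + 0.76·55.6) / 18.68 = 10.87 mg/L.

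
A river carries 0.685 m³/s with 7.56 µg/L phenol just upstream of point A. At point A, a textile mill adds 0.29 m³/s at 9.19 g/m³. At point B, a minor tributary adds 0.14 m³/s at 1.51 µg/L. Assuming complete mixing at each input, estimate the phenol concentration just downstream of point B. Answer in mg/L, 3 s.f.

7.56 µg/L = 0.00756 mg/L.
After input A: C = (0.685·0.00756 + 0.29·9.19) / 0.975 = 2.739 mg/L.
1.51 µg/L = 0.00151 mg/L.
After input B: C = (0.975·2.739 + 0.14·0.00151) / 1.115 = 2.395 mg/L.

2.40 mg/L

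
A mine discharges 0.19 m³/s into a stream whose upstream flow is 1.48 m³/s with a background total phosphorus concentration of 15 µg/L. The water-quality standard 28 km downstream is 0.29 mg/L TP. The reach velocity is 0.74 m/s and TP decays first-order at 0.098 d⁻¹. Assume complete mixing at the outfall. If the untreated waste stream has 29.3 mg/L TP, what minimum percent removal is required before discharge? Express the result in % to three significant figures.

15 µg/L = 0.015 mg/L.
Travel time to the compliance point: t = 2.8e+04/0.74 = 3.784e+04 s = 0.4379 d; decay factor exp(−0.098·0.4379) = 0.958.
So the concentration just after mixing may be at most 0.29/0.958 = 0.3027 mg/L.
Mass balance: 0.3027·1.67 = 0.19·Cₑ + 1.48·0.015.
Cₑ = (0.5055 − 0.0222) / 0.19 = 2.544 mg/L.
Required removal = 1 − 2.544/29.3 = 91.32 %.

91.3 %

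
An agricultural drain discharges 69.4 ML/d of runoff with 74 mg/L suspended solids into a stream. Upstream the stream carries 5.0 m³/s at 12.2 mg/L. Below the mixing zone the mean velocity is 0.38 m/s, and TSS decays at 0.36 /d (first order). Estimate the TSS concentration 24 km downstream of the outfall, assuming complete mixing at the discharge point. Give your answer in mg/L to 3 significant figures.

16.0 mg/L

69.4 ML/d = 0.8032 m³/s.
After complete mixing, C₀ = (0.8032·74 + 5·12.2) / 5.803 = 20.75 mg/L.
Travel time t = 2.4e+04 m / 0.38 m/s = 6.316e+04 s = 0.731 d.
C = 20.75·exp(−0.36·0.731) = 20.75·0.7686 = 15.95 mg/L.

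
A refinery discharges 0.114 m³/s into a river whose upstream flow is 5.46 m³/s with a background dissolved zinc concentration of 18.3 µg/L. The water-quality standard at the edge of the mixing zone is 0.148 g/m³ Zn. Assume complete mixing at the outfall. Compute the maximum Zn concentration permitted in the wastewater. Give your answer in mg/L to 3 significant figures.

6.36 mg/L

18.3 µg/L = 0.0183 mg/L.
Mass balance: 0.148·5.574 = 0.114·Cₑ + 5.46·0.0183.
Cₑ = (0.825 − 0.09992) / 0.114 = 6.36 mg/L.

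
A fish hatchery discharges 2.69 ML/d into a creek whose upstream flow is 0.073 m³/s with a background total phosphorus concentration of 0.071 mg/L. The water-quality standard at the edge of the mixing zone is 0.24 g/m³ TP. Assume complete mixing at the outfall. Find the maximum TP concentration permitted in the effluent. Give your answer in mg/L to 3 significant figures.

0.636 mg/L

2.69 ML/d = 0.03113 m³/s.
Mass balance: 0.24·0.1041 = 0.03113·Cₑ + 0.073·0.071.
Cₑ = (0.02499 − 0.005183) / 0.03113 = 0.6363 mg/L.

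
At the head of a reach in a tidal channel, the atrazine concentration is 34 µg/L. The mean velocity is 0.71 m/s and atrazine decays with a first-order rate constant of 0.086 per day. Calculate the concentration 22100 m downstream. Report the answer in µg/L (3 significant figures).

Travel time t = 22100 m / 0.71 m/s = 2.21e+04/0.71 = 3.113e+04 s = 0.3603 d.
First-order decay: C = 34·exp(−0.086·0.3603) = 34·0.9695 = 32.96 µg/L.

33.0 µg/L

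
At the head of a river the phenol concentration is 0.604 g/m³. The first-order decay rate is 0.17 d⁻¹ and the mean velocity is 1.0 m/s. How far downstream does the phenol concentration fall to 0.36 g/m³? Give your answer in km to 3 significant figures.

From C = C₀·e^(−kt), t = ln(C₀/C)/k = ln(0.604/0.36)/0.17 = 0.5175/0.17 = 3.044 d.
Distance = v·t = 1.0 m/s × 2.63e+05 s = 2.63e+05 m = 263 km.

263 km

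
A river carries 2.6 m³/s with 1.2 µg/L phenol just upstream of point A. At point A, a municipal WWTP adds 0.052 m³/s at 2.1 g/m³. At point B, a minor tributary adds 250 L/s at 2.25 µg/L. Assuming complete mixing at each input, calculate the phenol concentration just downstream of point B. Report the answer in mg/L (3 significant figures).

1.2 µg/L = 0.0012 mg/L.
After input A: C = (2.6·0.0012 + 0.052·2.1) / 2.652 = 0.04235 mg/L.
250 L/s = 0.25 m³/s.
2.25 µg/L = 0.00225 mg/L.
After input B: C = (2.652·0.04235 + 0.25·0.00225) / 2.902 = 0.0389 mg/L.

0.0389 mg/L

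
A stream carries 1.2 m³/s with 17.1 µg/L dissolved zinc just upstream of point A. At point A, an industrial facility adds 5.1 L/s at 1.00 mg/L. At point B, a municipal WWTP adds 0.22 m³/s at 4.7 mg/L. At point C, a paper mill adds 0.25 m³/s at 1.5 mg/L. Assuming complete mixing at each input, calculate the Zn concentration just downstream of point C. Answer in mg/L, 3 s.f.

17.1 µg/L = 0.0171 mg/L.
5.1 L/s = 0.0051 m³/s.
After input A: C = (1.2·0.0171 + 0.0051·1) / 1.205 = 0.02126 mg/L.
After input B: C = (1.205·0.02126 + 0.22·4.7) / 1.425 = 0.7435 mg/L.
After input C: C = (1.425·0.7435 + 0.25·1.5) / 1.675 = 0.8564 mg/L.

0.856 mg/L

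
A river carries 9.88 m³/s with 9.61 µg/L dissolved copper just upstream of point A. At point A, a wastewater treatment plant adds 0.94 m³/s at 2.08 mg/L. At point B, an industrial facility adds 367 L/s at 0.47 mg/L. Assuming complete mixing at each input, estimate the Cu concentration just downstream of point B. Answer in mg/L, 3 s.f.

0.199 mg/L

9.61 µg/L = 0.00961 mg/L.
After input A: C = (9.88·0.00961 + 0.94·2.08) / 10.82 = 0.1895 mg/L.
367 L/s = 0.367 m³/s.
After input B: C = (10.82·0.1895 + 0.367·0.47) / 11.19 = 0.1987 mg/L.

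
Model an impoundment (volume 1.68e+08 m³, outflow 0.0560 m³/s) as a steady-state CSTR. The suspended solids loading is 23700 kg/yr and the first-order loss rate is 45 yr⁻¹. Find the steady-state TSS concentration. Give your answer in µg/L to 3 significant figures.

Outflow Q = 0.0560 m³/s × 3.156e+07 s/yr = 1.767e+06 m³/yr.
Steady-state CSTR mass balance: W = Q·C + k·V·C, so C = W/(Q + kV).
Q + kV = 1.767e+06 + 45·1.68e+08 = 7.562e+09 m³/yr.
C = 23700/7.562e+09 = 3.134e-06 kg/m³ = 0.003134 mg/L = 3.134 µg/L.

3.13 µg/L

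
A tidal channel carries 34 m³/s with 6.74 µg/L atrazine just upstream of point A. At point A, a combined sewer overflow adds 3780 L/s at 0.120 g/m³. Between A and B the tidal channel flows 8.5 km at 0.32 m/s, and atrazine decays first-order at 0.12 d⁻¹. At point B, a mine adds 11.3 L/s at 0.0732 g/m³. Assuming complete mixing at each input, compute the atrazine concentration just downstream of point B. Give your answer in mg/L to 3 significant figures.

6.74 µg/L = 0.00674 mg/L.
3780 L/s = 3.78 m³/s.
After input A: C = (34·0.00674 + 3.78·0.12) / 37.78 = 0.01807 mg/L.
Over the 8.5 km reach to input B (t = 2.656e+04 s = 0.3074 d), decay gives C = 0.01807·exp(−0.12·0.3074) = 0.01742 mg/L.
11.3 L/s = 0.0113 m³/s.
After input B: C = (37.78·0.01742 + 0.0113·0.0732) / 37.79 = 0.01743 mg/L.

0.0174 mg/L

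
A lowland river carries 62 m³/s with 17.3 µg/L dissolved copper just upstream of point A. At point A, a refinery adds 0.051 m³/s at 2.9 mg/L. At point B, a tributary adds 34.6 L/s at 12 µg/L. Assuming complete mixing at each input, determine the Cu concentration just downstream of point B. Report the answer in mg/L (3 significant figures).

0.0197 mg/L

17.3 µg/L = 0.0173 mg/L.
After input A: C = (62·0.0173 + 0.051·2.9) / 62.05 = 0.01967 mg/L.
34.6 L/s = 0.0346 m³/s.
12 µg/L = 0.012 mg/L.
After input B: C = (62.05·0.01967 + 0.0346·0.012) / 62.09 = 0.01967 mg/L.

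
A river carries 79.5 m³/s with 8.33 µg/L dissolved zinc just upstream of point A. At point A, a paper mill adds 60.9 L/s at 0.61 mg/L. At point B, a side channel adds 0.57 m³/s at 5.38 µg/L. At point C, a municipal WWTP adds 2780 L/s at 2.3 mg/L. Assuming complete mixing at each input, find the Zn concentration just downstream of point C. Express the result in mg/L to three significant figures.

0.0856 mg/L

8.33 µg/L = 0.00833 mg/L.
60.9 L/s = 0.0609 m³/s.
After input A: C = (79.5·0.00833 + 0.0609·0.61) / 79.56 = 0.008791 mg/L.
5.38 µg/L = 0.00538 mg/L.
After input B: C = (79.56·0.008791 + 0.57·0.00538) / 80.13 = 0.008766 mg/L.
2780 L/s = 2.78 m³/s.
After input C: C = (80.13·0.008766 + 2.78·2.3) / 82.91 = 0.08559 mg/L.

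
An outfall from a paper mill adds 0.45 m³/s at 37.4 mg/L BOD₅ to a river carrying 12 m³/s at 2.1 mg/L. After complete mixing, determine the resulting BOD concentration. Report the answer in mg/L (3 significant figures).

3.38 mg/L

Conservation of mass across the mixing zone: C = (0.45·37.4 + 12·2.1) / (0.45 + 12) = 42.03/12.45 = 3.376 mg/L.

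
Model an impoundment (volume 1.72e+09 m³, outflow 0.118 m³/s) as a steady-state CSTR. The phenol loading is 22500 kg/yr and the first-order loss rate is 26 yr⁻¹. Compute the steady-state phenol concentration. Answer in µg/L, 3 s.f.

Outflow Q = 0.118 m³/s × 3.156e+07 s/yr = 3.724e+06 m³/yr.
Steady-state CSTR mass balance: W = Q·C + k·V·C, so C = W/(Q + kV).
Q + kV = 3.724e+06 + 26·1.72e+09 = 4.472e+10 m³/yr.
C = 22500/4.472e+10 = 5.031e-07 kg/m³ = 0.0005031 mg/L = 0.5031 µg/L.

0.503 µg/L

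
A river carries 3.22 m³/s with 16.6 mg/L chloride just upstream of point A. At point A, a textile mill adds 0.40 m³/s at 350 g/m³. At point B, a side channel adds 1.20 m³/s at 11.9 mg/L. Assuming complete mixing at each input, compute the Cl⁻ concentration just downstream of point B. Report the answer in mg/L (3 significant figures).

After input A: C = (3.22·16.6 + 0.4·350) / 3.62 = 53.44 mg/L.
After input B: C = (3.62·53.44 + 1.2·11.9) / 4.82 = 43.1 mg/L.

43.1 mg/L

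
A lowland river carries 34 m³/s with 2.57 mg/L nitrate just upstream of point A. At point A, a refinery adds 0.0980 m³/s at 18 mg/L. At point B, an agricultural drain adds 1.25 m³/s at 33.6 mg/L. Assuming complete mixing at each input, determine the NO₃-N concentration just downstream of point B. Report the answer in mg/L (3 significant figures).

3.71 mg/L

After input A: C = (34·2.57 + 0.098·18) / 34.1 = 2.614 mg/L.
After input B: C = (34.1·2.614 + 1.25·33.6) / 35.35 = 3.71 mg/L.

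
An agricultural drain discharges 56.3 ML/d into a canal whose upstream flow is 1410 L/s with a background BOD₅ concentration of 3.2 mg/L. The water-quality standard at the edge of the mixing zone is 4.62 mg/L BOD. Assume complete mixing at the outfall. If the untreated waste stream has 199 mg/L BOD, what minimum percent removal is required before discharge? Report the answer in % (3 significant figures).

56.3 ML/d = 0.6516 m³/s.
1410 L/s = 1.41 m³/s.
Mass balance: 4.62·2.062 = 0.6516·Cₑ + 1.41·3.2.
Cₑ = (9.525 − 4.512) / 0.6516 = 7.693 mg/L.
Required removal = 1 − 7.693/199 = 96.13 %.

96.1 %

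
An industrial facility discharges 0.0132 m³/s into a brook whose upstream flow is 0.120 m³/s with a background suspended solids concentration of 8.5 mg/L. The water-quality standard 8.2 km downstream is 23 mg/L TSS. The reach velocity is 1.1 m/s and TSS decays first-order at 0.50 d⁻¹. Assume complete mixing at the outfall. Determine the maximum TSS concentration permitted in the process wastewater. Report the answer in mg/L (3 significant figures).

165 mg/L

Travel time to the compliance point: t = 8200/1.1 = 7455 s = 0.08628 d; decay factor exp(−0.50·0.08628) = 0.9578.
So the concentration just after mixing may be at most 23/0.9578 = 24.01 mg/L.
Mass balance: 24.01·0.1332 = 0.0132·Cₑ + 0.12·8.5.
Cₑ = (3.199 − 1.02) / 0.0132 = 165 mg/L.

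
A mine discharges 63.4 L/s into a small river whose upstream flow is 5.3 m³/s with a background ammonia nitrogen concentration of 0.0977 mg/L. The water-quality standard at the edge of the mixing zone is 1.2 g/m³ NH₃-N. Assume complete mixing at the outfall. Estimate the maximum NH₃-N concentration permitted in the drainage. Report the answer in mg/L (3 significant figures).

63.4 L/s = 0.0634 m³/s.
Mass balance: 1.2·5.363 = 0.0634·Cₑ + 5.3·0.0977.
Cₑ = (6.436 − 0.5178) / 0.0634 = 93.35 mg/L.

93.3 mg/L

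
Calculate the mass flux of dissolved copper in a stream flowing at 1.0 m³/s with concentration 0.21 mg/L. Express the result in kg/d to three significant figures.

Mass flux = Q·C = 1 m³/s × 0.21 g/m³ = 0.21 g/s.
= 0.21 g/s × 86.4 = 18.14 kg/d.

18.1 kg/d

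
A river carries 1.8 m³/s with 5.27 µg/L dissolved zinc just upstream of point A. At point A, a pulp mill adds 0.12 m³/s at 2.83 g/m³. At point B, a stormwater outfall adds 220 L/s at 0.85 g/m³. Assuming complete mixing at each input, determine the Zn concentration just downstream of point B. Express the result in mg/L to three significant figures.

0.251 mg/L

5.27 µg/L = 0.00527 mg/L.
After input A: C = (1.8·0.00527 + 0.12·2.83) / 1.92 = 0.1818 mg/L.
220 L/s = 0.22 m³/s.
After input B: C = (1.92·0.1818 + 0.22·0.85) / 2.14 = 0.2505 mg/L.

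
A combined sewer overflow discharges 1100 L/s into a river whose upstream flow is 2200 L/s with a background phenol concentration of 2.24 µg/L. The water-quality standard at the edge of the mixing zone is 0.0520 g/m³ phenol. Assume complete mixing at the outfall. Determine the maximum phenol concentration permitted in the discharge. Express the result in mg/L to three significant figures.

0.152 mg/L

1100 L/s = 1.1 m³/s.
2200 L/s = 2.2 m³/s.
2.24 µg/L = 0.00224 mg/L.
Mass balance: 0.052·3.3 = 1.1·Cₑ + 2.2·0.00224.
Cₑ = (0.1716 − 0.004928) / 1.1 = 0.1515 mg/L.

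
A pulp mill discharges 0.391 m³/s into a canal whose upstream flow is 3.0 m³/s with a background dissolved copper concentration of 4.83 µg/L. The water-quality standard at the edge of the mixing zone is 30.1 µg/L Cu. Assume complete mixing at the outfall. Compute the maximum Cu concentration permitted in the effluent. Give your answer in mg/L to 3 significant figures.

0.224 mg/L

4.83 µg/L = 0.00483 mg/L.
30.1 µg/L = 0.0301 mg/L.
Mass balance: 0.0301·3.391 = 0.391·Cₑ + 3·0.00483.
Cₑ = (0.1021 − 0.01449) / 0.391 = 0.224 mg/L.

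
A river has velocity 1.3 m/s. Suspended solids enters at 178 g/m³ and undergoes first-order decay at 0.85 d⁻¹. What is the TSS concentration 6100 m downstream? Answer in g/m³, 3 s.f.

Travel time t = 6100 m / 1.3 m/s = 6100/1.3 = 4692 s = 0.05431 d.
First-order decay: C = 178·exp(−0.85·0.05431) = 178·0.9549 = 170 g/m³.

170 g/m³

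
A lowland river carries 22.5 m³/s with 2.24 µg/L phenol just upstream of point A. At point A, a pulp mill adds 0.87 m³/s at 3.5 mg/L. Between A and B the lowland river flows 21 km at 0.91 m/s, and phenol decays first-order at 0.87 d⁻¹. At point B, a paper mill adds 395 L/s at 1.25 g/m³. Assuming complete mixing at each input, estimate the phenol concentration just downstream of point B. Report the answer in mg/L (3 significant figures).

0.124 mg/L

2.24 µg/L = 0.00224 mg/L.
After input A: C = (22.5·0.00224 + 0.87·3.5) / 23.37 = 0.1325 mg/L.
Over the 21 km reach to input B (t = 2.308e+04 s = 0.2671 d), decay gives C = 0.1325·exp(−0.87·0.2671) = 0.105 mg/L.
395 L/s = 0.395 m³/s.
After input B: C = (23.37·0.105 + 0.395·1.25) / 23.77 = 0.124 mg/L.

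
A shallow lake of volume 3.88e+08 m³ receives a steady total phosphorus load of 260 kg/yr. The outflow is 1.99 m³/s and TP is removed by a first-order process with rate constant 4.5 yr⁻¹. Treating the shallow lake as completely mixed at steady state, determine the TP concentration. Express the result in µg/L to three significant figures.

Outflow Q = 1.99 m³/s × 3.156e+07 s/yr = 6.28e+07 m³/yr.
Steady-state CSTR mass balance: W = Q·C + k·V·C, so C = W/(Q + kV).
Q + kV = 6.28e+07 + 4.5·3.88e+08 = 1.809e+09 m³/yr.
C = 260/1.809e+09 = 1.437e-07 kg/m³ = 0.0001437 mg/L = 0.1437 µg/L.

0.144 µg/L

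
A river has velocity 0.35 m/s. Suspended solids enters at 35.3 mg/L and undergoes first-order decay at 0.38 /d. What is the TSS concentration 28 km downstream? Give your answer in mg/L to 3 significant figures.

24.8 mg/L

Travel time t = 28 km / 0.35 m/s = 2.8e+04/0.35 = 8e+04 s = 0.9259 d.
First-order decay: C = 35.3·exp(−0.38·0.9259) = 35.3·0.7034 = 24.83 mg/L.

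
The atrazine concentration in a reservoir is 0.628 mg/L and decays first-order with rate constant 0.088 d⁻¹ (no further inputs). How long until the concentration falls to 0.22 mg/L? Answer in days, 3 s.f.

t = ln(C₀/C)/k = ln(0.628/0.22)/0.088 = 1.049/0.088 = 11.92 d.

11.9 d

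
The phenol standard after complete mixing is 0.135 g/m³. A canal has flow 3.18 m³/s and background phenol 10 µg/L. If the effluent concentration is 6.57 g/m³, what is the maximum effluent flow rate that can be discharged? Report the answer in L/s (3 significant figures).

10 µg/L = 0.01 mg/L.
Mass balance at complete mixing: C_std·(Q_w + Q_r) = Q_w·C_e + Q_r·C_b.
Rearranging, Q_w = Q_r·(C_std − C_b)/(C_e − C_std) = 3.18·(0.135 − 0.01) / (6.57 − 0.135) = 0.06177 m³/s.
= 61.77 L/s.

61.8 L/s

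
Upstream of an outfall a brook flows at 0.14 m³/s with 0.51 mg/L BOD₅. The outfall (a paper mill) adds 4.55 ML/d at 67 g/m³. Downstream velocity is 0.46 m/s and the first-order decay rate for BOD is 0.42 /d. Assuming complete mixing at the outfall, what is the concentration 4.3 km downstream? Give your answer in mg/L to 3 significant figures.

17.9 mg/L

4.55 ML/d = 0.05266 m³/s.
After complete mixing, C₀ = (0.05266·67 + 0.14·0.51) / 0.1927 = 18.68 mg/L.
Travel time t = 4300 m / 0.46 m/s = 9348 s = 0.1082 d.
C = 18.68·exp(−0.42·0.1082) = 18.68·0.9556 = 17.85 mg/L.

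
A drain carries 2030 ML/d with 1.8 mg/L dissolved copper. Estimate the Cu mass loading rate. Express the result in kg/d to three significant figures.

3650 kg/d

2030 ML/d = 23.5 m³/s.
Mass flux = Q·C = 23.5 m³/s × 1.8 g/m³ = 42.29 g/s.
= 42.29 g/s × 86.4 = 3654 kg/d.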